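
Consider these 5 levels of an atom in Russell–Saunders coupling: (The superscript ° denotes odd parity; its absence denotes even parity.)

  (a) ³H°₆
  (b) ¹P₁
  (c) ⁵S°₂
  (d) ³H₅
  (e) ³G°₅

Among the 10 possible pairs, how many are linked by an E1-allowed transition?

(a)–(b): forbidden (ΔS, ΔL, ΔJ).
(a)–(c): forbidden (parity, ΔS, ΔL, ΔJ).
(a)–(d): allowed.
(a)–(e): forbidden (parity).
(b)–(c): forbidden (ΔS).
(b)–(d): forbidden (parity, ΔS, ΔL, ΔJ).
(b)–(e): forbidden (ΔS, ΔL, ΔJ).
(c)–(d): forbidden (ΔS, ΔL, ΔJ).
(c)–(e): forbidden (parity, ΔS, ΔL, ΔJ).
(d)–(e): allowed.
Allowed pairs: 2 of 10.

2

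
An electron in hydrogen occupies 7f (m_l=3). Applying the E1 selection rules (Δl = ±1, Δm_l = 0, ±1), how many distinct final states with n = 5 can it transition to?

E1 requires Δl = ±1, so l_f ∈ {2, 4}; with 0 ≤ l_f ≤ n_f−1 = 4, the allowed l_f values are {2, 4}.
For l_f = 2: m_f ∈ {m_i−1, m_i, m_i+1} ∩ [−2, 2] = {2} → 1 state.
For l_f = 4: m_f ∈ {m_i−1, m_i, m_i+1} ∩ [−4, 4] = {2, 3, 4} → 3 states.
Total: 4.

4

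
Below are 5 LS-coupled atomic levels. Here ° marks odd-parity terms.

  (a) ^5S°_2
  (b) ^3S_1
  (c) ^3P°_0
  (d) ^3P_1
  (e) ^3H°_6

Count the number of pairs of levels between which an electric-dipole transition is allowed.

(a)–(b): forbidden (ΔS, ΔL).
(a)–(c): forbidden (parity, ΔS, ΔJ).
(a)–(d): forbidden (ΔS).
(a)–(e): forbidden (parity, ΔS, ΔL, ΔJ).
(b)–(c): allowed.
(b)–(d): forbidden (parity).
(b)–(e): forbidden (ΔL, ΔJ).
(c)–(d): allowed.
(c)–(e): forbidden (parity, ΔL, ΔJ).
(d)–(e): forbidden (ΔL, ΔJ).
Allowed pairs: 2 of 10.

2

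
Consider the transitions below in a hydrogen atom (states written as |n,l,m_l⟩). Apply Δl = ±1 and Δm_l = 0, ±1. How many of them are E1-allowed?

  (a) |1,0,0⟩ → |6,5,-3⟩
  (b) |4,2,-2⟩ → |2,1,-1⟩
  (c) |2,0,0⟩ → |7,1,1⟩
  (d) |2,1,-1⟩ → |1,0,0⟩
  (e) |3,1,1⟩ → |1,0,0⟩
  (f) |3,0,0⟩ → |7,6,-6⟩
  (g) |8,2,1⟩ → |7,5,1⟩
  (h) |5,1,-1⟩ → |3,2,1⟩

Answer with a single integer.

(a) forbidden — Δl = +5 (E1 requires Δl = ±1); Δm_l = -3 (E1 requires Δm_l = 0, ±1)
(b) allowed
(c) allowed
(d) allowed
(e) allowed
(f) forbidden — Δl = +6 (E1 requires Δl = ±1); Δm_l = -6 (E1 requires Δm_l = 0, ±1)
(g) forbidden — Δl = +3 (E1 requires Δl = ±1)
(h) forbidden — Δm_l = +2 (E1 requires Δm_l = 0, ±1)
Total allowed: 4 of 8.

4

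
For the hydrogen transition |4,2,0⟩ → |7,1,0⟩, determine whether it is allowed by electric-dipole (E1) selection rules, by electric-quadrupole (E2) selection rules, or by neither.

Δl = 1 − 2 = -1; l_i + l_f = 3.
Δm_l = +0.
E1 (Δl = ±1, |Δm_l| ≤ 1): satisfied.
E2 (Δl = 0,±2, l_i+l_f ≥ 2, |Δm_l| ≤ 2): not satisfied.

E1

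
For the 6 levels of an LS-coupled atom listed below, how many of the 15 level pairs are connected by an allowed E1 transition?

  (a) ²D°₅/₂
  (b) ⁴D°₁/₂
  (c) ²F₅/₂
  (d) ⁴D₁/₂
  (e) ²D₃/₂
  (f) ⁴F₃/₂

4

(a)–(b): forbidden (parity, ΔS, ΔJ).
(a)–(c): allowed.
(a)–(d): forbidden (ΔS, ΔJ).
(a)–(e): allowed.
(a)–(f): forbidden (ΔS).
(b)–(c): forbidden (ΔS, ΔJ).
(b)–(d): allowed.
(b)–(e): forbidden (ΔS).
(b)–(f): allowed.
(c)–(d): forbidden (parity, ΔS, ΔJ).
(c)–(e): forbidden (parity).
(c)–(f): forbidden (parity, ΔS).
(d)–(e): forbidden (parity, ΔS).
(d)–(f): forbidden (parity).
(e)–(f): forbidden (parity, ΔS).
Allowed pairs: 4 of 15.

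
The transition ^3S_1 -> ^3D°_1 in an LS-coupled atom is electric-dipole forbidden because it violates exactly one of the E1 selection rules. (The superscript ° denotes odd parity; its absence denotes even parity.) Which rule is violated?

the ΔL = 0, ±1 rule

Reading off the term symbols: S 1→1, L 0→2, J 1→1, parity even→odd.
Parity must change: even → odd — ok.
ΔJ = 0, ±1 (not J=0↔0): J: 1 → 1, ΔJ = +0 — ok.
ΔS = 0: S: 1 → 1 — ok.
ΔL = 0, ±1 (not L=0↔0): L: 0 → 2, ΔL = +2 — fails.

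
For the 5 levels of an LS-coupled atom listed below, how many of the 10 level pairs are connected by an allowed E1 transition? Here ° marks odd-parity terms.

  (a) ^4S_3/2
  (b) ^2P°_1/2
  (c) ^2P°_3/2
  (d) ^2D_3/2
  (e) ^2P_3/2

(a)–(b): forbidden (ΔS).
(a)–(c): forbidden (ΔS).
(a)–(d): forbidden (parity, ΔS, ΔL).
(a)–(e): forbidden (parity, ΔS).
(b)–(c): forbidden (parity).
(b)–(d): allowed.
(b)–(e): allowed.
(c)–(d): allowed.
(c)–(e): allowed.
(d)–(e): forbidden (parity).
Allowed pairs: 4 of 10.

4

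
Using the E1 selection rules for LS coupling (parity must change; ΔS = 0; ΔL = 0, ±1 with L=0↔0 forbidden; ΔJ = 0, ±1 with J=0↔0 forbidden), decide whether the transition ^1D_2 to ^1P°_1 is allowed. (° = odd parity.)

Parity must change: even → odd — satisfied.
ΔS = 0: S: 0 → 0 — satisfied.
ΔL = 0, ±1 (not L=0↔0): L: 2 → 1, ΔL = -1 — satisfied.
ΔJ = 0, ±1 (not J=0↔0): J: 2 → 1, ΔJ = -1 — satisfied.
All four E1 rules are satisfied.

allowed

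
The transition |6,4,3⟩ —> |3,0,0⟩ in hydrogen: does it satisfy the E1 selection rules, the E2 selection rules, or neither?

Δl = 0 − 4 = -4; l_i + l_f = 4.
Δm_l = -3.
E1 (Δl = ±1, |Δm_l| ≤ 1): not satisfied.
E2 (Δl = 0,±2, l_i+l_f ≥ 2, |Δm_l| ≤ 2): not satisfied.

neither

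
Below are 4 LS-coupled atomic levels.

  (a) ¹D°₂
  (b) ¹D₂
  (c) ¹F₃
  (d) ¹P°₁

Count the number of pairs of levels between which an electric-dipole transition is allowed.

3

(a)–(b): allowed.
(a)–(c): allowed.
(a)–(d): forbidden (parity).
(b)–(c): forbidden (parity).
(b)–(d): allowed.
(c)–(d): forbidden (ΔL, ΔJ).
Allowed pairs: 3 of 6.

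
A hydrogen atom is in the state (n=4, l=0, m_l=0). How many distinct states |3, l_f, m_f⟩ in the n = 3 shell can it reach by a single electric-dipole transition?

E1 requires Δl = ±1, so l_f ∈ {-1, 1}; with 0 ≤ l_f ≤ n_f−1 = 2, the allowed l_f values are {1}.
For l_f = 1: m_f ∈ {m_i−1, m_i, m_i+1} ∩ [−1, 1] = {-1, 0, 1} → 3 states.
Total: 3.

3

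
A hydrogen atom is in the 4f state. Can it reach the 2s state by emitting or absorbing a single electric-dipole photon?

forbidden

Initial l = 3, final l = 0, so Δl = -3. E1 requires Δl = ±1: fails.
The transition is electric-dipole forbidden.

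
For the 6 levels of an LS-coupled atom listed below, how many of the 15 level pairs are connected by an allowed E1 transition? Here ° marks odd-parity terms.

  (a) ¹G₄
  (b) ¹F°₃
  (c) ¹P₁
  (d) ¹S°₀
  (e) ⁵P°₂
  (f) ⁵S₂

(a)–(b): allowed.
(a)–(c): forbidden (parity, ΔL, ΔJ).
(a)–(d): forbidden (ΔL, ΔJ).
(a)–(e): forbidden (ΔS, ΔL, ΔJ).
(a)–(f): forbidden (parity, ΔS, ΔL, ΔJ).
(b)–(c): forbidden (ΔL, ΔJ).
(b)–(d): forbidden (parity, ΔL, ΔJ).
(b)–(e): forbidden (parity, ΔS, ΔL).
(b)–(f): forbidden (ΔS, ΔL).
(c)–(d): allowed.
(c)–(e): forbidden (ΔS).
(c)–(f): forbidden (parity, ΔS).
(d)–(e): forbidden (parity, ΔS, ΔJ).
(d)–(f): forbidden (ΔS, ΔL, ΔJ).
(e)–(f): allowed.
Allowed pairs: 3 of 15.

3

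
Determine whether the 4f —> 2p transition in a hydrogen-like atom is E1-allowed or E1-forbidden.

Δl = 1 − 3 = -2; the E1 rule Δl = ±1 is fails.
The transition is electric-dipole forbidden.

forbidden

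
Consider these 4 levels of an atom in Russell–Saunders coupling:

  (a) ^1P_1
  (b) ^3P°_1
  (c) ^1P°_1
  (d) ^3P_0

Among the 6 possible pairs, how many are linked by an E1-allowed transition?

2

(a)–(b): forbidden (ΔS).
(a)–(c): allowed.
(a)–(d): forbidden (parity, ΔS).
(b)–(c): forbidden (parity, ΔS).
(b)–(d): allowed.
(c)–(d): forbidden (ΔS).
Allowed pairs: 2 of 6.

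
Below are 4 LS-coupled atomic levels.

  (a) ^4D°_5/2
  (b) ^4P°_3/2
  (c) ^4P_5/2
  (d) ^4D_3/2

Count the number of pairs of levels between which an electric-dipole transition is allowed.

4

(a)–(b): forbidden (parity).
(a)–(c): allowed.
(a)–(d): allowed.
(b)–(c): allowed.
(b)–(d): allowed.
(c)–(d): forbidden (parity).
Allowed pairs: 4 of 6.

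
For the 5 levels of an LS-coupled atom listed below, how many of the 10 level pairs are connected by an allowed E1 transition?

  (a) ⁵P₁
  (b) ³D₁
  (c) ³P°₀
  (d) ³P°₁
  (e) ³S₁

4

(a)–(b): forbidden (parity, ΔS).
(a)–(c): forbidden (ΔS).
(a)–(d): forbidden (ΔS).
(a)–(e): forbidden (parity, ΔS).
(b)–(c): allowed.
(b)–(d): allowed.
(b)–(e): forbidden (parity, ΔL).
(c)–(d): forbidden (parity).
(c)–(e): allowed.
(d)–(e): allowed.
Allowed pairs: 4 of 10.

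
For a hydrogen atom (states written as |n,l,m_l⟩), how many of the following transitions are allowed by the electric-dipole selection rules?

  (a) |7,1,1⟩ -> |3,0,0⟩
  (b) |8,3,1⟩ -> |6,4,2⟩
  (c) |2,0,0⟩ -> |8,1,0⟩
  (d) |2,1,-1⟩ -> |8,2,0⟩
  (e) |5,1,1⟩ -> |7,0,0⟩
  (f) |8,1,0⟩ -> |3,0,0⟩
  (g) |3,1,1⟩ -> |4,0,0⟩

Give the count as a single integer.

7

(a) allowed
(b) allowed
(c) allowed
(d) allowed
(e) allowed
(f) allowed
(g) allowed
Total allowed: 7 of 7.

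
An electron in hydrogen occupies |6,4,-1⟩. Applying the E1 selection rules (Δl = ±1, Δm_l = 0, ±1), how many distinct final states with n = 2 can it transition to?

E1 requires l_f ∈ {3, 5}, but neither lies in [0, 1], so no final state is reachable.
Total: 0.

0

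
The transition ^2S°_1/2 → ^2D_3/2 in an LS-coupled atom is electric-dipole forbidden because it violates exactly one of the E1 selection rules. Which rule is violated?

the ΔL = 0, ±1 rule

Initial level: S=1/2, L=0, J=1/2, parity odd. Final level: S=1/2, L=2, J=3/2, parity even.
Parity must change: odd → even — passes.
ΔS = 0: S: 1/2 → 1/2 — passes.
ΔL = 0, ±1 (not L=0↔0): L: 0 → 2, ΔL = +2 — fails.
ΔJ = 0, ±1 (not J=0↔0): J: 1/2 → 3/2, ΔJ = +1 — passes.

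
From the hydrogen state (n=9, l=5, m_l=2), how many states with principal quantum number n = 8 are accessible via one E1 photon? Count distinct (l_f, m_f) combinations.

6

E1 requires Δl = ±1, so l_f ∈ {4, 6}; with 0 ≤ l_f ≤ n_f−1 = 7, the allowed l_f values are {4, 6}.
For l_f = 4: m_f ∈ {m_i−1, m_i, m_i+1} ∩ [−4, 4] = {1, 2, 3} → 3 states.
For l_f = 6: m_f ∈ {m_i−1, m_i, m_i+1} ∩ [−6, 6] = {1, 2, 3} → 3 states.
Total: 6.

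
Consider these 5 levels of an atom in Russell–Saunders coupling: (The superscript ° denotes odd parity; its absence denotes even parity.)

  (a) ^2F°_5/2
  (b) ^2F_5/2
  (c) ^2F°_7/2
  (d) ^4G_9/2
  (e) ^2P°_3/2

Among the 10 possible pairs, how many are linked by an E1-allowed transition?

2

(a)–(b): allowed.
(a)–(c): forbidden (parity).
(a)–(d): forbidden (ΔS, ΔJ).
(a)–(e): forbidden (parity, ΔL).
(b)–(c): allowed.
(b)–(d): forbidden (parity, ΔS, ΔJ).
(b)–(e): forbidden (ΔL).
(c)–(d): forbidden (ΔS).
(c)–(e): forbidden (parity, ΔL, ΔJ).
(d)–(e): forbidden (ΔS, ΔL, ΔJ).
Allowed pairs: 2 of 10.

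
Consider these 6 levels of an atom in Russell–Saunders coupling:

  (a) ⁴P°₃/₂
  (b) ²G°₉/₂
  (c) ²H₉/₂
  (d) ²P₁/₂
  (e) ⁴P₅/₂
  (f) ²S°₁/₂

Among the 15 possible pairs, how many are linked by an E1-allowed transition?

(a)–(b): forbidden (parity, ΔS, ΔL, ΔJ).
(a)–(c): forbidden (ΔS, ΔL, ΔJ).
(a)–(d): forbidden (ΔS).
(a)–(e): allowed.
(a)–(f): forbidden (parity, ΔS).
(b)–(c): allowed.
(b)–(d): forbidden (ΔL, ΔJ).
(b)–(e): forbidden (ΔS, ΔL, ΔJ).
(b)–(f): forbidden (parity, ΔL, ΔJ).
(c)–(d): forbidden (parity, ΔL, ΔJ).
(c)–(e): forbidden (parity, ΔS, ΔL, ΔJ).
(c)–(f): forbidden (ΔL, ΔJ).
(d)–(e): forbidden (parity, ΔS, ΔJ).
(d)–(f): allowed.
(e)–(f): forbidden (ΔS, ΔJ).
Allowed pairs: 3 of 15.

3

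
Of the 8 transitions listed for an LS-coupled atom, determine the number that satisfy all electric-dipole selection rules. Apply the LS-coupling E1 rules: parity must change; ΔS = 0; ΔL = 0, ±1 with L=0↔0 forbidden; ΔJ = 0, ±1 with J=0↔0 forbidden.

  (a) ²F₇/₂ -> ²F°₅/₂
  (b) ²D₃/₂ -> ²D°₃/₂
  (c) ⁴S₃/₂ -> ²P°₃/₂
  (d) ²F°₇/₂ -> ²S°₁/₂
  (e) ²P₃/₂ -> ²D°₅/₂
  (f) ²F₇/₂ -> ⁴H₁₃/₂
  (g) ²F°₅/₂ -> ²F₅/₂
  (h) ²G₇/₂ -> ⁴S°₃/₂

4

(a) allowed
(b) allowed
(c) forbidden (ΔS fails)
(d) forbidden (parity, ΔL, ΔJ fail)
(e) allowed
(f) forbidden (parity, ΔS, ΔL, ΔJ fail)
(g) allowed
(h) forbidden (ΔS, ΔL, ΔJ fail)
Total allowed: 4 of 8.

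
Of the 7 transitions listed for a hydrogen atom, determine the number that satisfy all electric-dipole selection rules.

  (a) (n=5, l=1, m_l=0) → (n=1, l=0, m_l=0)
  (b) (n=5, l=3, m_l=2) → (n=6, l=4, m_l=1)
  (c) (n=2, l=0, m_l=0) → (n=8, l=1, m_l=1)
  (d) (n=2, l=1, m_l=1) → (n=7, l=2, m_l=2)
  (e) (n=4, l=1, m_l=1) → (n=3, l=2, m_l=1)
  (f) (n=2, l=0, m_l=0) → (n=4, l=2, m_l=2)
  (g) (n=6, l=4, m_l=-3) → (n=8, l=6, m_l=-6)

(a) allowed
(b) allowed
(c) allowed
(d) allowed
(e) allowed
(f) forbidden — Δl = +2 (E1 requires Δl = ±1); Δm_l = +2 (E1 requires Δm_l = 0, ±1)
(g) forbidden — Δl = +2 (E1 requires Δl = ±1); Δm_l = -3 (E1 requires Δm_l = 0, ±1)
Total allowed: 5 of 7.

5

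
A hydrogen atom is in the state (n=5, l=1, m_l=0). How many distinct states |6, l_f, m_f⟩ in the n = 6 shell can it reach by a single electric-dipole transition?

E1 requires Δl = ±1, so l_f ∈ {0, 2}; with 0 ≤ l_f ≤ n_f−1 = 5, the allowed l_f values are {0, 2}.
For l_f = 0: m_f ∈ {m_i−1, m_i, m_i+1} ∩ [−0, 0] = {0} → 1 state.
For l_f = 2: m_f ∈ {m_i−1, m_i, m_i+1} ∩ [−2, 2] = {-1, 0, 1} → 3 states.
Total: 4.

4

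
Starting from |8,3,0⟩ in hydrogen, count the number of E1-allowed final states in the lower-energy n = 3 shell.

E1 requires Δl = ±1, so l_f ∈ {2, 4}; with 0 ≤ l_f ≤ n_f−1 = 2, the allowed l_f values are {2}.
For l_f = 2: m_f ∈ {m_i−1, m_i, m_i+1} ∩ [−2, 2] = {-1, 0, 1} → 3 states.
Total: 3.

3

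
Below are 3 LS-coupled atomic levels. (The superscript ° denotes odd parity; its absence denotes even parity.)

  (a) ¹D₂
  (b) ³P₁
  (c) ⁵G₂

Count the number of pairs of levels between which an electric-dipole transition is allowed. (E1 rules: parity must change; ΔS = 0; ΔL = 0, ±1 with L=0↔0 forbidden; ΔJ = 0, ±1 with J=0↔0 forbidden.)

(a)–(b): forbidden (parity, ΔS).
(a)–(c): forbidden (parity, ΔS, ΔL).
(b)–(c): forbidden (parity, ΔS, ΔL).
Allowed pairs: 0 of 3.

0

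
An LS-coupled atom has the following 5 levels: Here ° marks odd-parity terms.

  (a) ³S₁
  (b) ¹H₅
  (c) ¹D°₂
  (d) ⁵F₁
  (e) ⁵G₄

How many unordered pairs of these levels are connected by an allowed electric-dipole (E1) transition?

0

(a)–(b): forbidden (parity, ΔS, ΔL, ΔJ).
(a)–(c): forbidden (ΔS, ΔL).
(a)–(d): forbidden (parity, ΔS, ΔL).
(a)–(e): forbidden (parity, ΔS, ΔL, ΔJ).
(b)–(c): forbidden (ΔL, ΔJ).
(b)–(d): forbidden (parity, ΔS, ΔL, ΔJ).
(b)–(e): forbidden (parity, ΔS).
(c)–(d): forbidden (ΔS).
(c)–(e): forbidden (ΔS, ΔL, ΔJ).
(d)–(e): forbidden (parity, ΔJ).
Allowed pairs: 0 of 10.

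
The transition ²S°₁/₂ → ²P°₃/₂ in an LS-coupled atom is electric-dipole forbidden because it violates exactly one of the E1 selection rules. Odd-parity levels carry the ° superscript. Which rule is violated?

Reading off the term symbols: S 1/2→1/2, L 0→1, J 1/2→3/2, parity odd→odd.
Parity must change: odd → odd — ✗.
ΔS = 0: S: 1/2 → 1/2 — ✓.
ΔL = 0, ±1 (not L=0↔0): L: 0 → 1, ΔL = +1 — ✓.
ΔJ = 0, ±1 (not J=0↔0): J: 1/2 → 3/2, ΔJ = +1 — ✓.

parity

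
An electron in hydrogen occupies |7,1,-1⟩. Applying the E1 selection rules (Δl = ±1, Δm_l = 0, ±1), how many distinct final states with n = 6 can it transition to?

E1 requires Δl = ±1, so l_f ∈ {0, 2}; with 0 ≤ l_f ≤ n_f−1 = 5, the allowed l_f values are {0, 2}.
For l_f = 0: m_f ∈ {m_i−1, m_i, m_i+1} ∩ [−0, 0] = {0} → 1 state.
For l_f = 2: m_f ∈ {m_i−1, m_i, m_i+1} ∩ [−2, 2] = {-2, -1, 0} → 3 states.
Total: 4.

4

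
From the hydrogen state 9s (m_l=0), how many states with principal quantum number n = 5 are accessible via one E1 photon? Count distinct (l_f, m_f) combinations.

3

E1 requires Δl = ±1, so l_f ∈ {-1, 1}; with 0 ≤ l_f ≤ n_f−1 = 4, the allowed l_f values are {1}.
For l_f = 1: m_f ∈ {m_i−1, m_i, m_i+1} ∩ [−1, 1] = {-1, 0, 1} → 3 states.
Total: 3.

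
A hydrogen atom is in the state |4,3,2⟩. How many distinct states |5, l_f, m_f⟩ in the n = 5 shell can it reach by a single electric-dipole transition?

5

E1 requires Δl = ±1, so l_f ∈ {2, 4}; with 0 ≤ l_f ≤ n_f−1 = 4, the allowed l_f values are {2, 4}.
For l_f = 2: m_f ∈ {m_i−1, m_i, m_i+1} ∩ [−2, 2] = {1, 2} → 2 states.
For l_f = 4: m_f ∈ {m_i−1, m_i, m_i+1} ∩ [−4, 4] = {1, 2, 3} → 3 states.
Total: 5.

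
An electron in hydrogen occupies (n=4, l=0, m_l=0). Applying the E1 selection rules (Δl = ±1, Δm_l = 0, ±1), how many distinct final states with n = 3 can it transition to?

3

E1 requires Δl = ±1, so l_f ∈ {-1, 1}; with 0 ≤ l_f ≤ n_f−1 = 2, the allowed l_f values are {1}.
For l_f = 1: m_f ∈ {m_i−1, m_i, m_i+1} ∩ [−1, 1] = {-1, 0, 1} → 3 states.
Total: 3.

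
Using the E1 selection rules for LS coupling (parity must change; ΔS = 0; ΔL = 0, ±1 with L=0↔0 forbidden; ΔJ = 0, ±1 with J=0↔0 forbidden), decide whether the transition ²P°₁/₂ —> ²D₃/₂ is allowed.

ΔS = 0: S: 1/2 → 1/2 — ✓.
Parity must change: odd → even — ✓.
ΔL = 0, ±1 (not L=0↔0): L: 1 → 2, ΔL = +1 — ✓.
ΔJ = 0, ±1 (not J=0↔0): J: 1/2 → 3/2, ΔJ = +1 — ✓.
All four E1 rules are satisfied.

allowed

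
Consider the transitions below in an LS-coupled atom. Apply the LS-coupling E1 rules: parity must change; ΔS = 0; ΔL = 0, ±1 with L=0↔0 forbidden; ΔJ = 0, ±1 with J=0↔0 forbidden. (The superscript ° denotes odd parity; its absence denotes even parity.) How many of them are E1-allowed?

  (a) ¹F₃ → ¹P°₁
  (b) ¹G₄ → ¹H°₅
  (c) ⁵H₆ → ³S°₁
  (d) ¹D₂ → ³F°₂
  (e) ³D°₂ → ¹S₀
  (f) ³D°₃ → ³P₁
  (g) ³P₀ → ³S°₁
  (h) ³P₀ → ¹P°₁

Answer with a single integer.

(a) forbidden (ΔL, ΔJ fail)
(b) allowed
(c) forbidden (ΔS, ΔL, ΔJ fail)
(d) forbidden (ΔS fails)
(e) forbidden (ΔS, ΔL, ΔJ fail)
(f) forbidden (ΔJ fails)
(g) allowed
(h) forbidden (ΔS fails)
Total allowed: 2 of 8.

2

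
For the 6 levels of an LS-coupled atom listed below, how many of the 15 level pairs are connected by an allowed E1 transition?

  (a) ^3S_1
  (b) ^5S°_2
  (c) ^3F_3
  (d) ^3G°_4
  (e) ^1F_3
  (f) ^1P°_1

(a)–(b): forbidden (ΔS, ΔL).
(a)–(c): forbidden (parity, ΔL, ΔJ).
(a)–(d): forbidden (ΔL, ΔJ).
(a)–(e): forbidden (parity, ΔS, ΔL, ΔJ).
(a)–(f): forbidden (ΔS).
(b)–(c): forbidden (ΔS, ΔL).
(b)–(d): forbidden (parity, ΔS, ΔL, ΔJ).
(b)–(e): forbidden (ΔS, ΔL).
(b)–(f): forbidden (parity, ΔS).
(c)–(d): allowed.
(c)–(e): forbidden (parity, ΔS).
(c)–(f): forbidden (ΔS, ΔL, ΔJ).
(d)–(e): forbidden (ΔS).
(d)–(f): forbidden (parity, ΔS, ΔL, ΔJ).
(e)–(f): forbidden (ΔL, ΔJ).
Allowed pairs: 1 of 15.

1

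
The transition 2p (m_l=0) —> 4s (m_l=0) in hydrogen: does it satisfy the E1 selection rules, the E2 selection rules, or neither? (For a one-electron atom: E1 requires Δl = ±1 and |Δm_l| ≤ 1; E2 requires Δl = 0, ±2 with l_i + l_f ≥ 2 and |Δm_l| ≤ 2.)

Δl = 0 − 1 = -1; l_i + l_f = 1.
Δm_l = +0.
E1 (Δl = ±1, |Δm_l| ≤ 1): satisfied.
E2 (Δl = 0,±2, l_i+l_f ≥ 2, |Δm_l| ≤ 2): not satisfied.

E1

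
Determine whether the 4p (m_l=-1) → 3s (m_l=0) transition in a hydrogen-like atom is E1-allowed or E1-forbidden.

Δl = 0 − 1 = -1; the E1 rule Δl = ±1 is ok.
m_l: -1 → 0 (Δm_l = +1). |Δm_l| ≤ 1 ok.
All E1 selection rules are satisfied.

allowed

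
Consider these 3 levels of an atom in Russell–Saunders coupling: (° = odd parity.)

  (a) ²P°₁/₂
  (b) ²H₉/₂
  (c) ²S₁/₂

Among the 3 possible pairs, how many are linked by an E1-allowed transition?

(a)–(b): forbidden (ΔL, ΔJ).
(a)–(c): allowed.
(b)–(c): forbidden (parity, ΔL, ΔJ).
Allowed pairs: 1 of 3.

1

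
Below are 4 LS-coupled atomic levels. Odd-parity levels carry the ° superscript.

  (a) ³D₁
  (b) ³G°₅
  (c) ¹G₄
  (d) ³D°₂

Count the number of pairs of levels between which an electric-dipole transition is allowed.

(a)–(b): forbidden (ΔL, ΔJ).
(a)–(c): forbidden (parity, ΔS, ΔL, ΔJ).
(a)–(d): allowed.
(b)–(c): forbidden (ΔS).
(b)–(d): forbidden (parity, ΔL, ΔJ).
(c)–(d): forbidden (ΔS, ΔL, ΔJ).
Allowed pairs: 1 of 6.

1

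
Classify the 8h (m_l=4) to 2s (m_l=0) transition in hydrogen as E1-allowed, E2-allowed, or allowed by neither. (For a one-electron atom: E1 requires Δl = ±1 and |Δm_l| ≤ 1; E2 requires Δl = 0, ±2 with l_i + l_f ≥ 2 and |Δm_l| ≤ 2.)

Δl = 0 − 5 = -5; l_i + l_f = 5.
Δm_l = -4.
E1 (Δl = ±1, |Δm_l| ≤ 1): not satisfied.
E2 (Δl = 0,±2, l_i+l_f ≥ 2, |Δm_l| ≤ 2): not satisfied.

neither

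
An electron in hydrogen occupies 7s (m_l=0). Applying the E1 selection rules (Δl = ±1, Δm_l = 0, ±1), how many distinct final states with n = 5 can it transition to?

E1 requires Δl = ±1, so l_f ∈ {-1, 1}; with 0 ≤ l_f ≤ n_f−1 = 4, the allowed l_f values are {1}.
For l_f = 1: m_f ∈ {m_i−1, m_i, m_i+1} ∩ [−1, 1] = {-1, 0, 1} → 3 states.
Total: 3.

3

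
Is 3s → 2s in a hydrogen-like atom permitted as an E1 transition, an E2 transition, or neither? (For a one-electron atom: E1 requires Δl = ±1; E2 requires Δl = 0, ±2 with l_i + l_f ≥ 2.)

Δl = 0 − 0 = +0; l_i + l_f = 0.
E1 (Δl = ±1): not satisfied.
E2 (Δl = 0,±2, l_i+l_f ≥ 2): not satisfied.

neither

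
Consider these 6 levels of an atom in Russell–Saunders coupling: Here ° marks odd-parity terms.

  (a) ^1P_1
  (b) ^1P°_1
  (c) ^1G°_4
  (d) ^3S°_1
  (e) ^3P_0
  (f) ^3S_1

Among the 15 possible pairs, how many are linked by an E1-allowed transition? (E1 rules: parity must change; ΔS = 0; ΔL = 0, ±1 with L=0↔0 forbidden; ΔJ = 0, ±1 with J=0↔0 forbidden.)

2

(a)–(b): allowed.
(a)–(c): forbidden (ΔL, ΔJ).
(a)–(d): forbidden (ΔS).
(a)–(e): forbidden (parity, ΔS).
(a)–(f): forbidden (parity, ΔS).
(b)–(c): forbidden (parity, ΔL, ΔJ).
(b)–(d): forbidden (parity, ΔS).
(b)–(e): forbidden (ΔS).
(b)–(f): forbidden (ΔS).
(c)–(d): forbidden (parity, ΔS, ΔL, ΔJ).
(c)–(e): forbidden (ΔS, ΔL, ΔJ).
(c)–(f): forbidden (ΔS, ΔL, ΔJ).
(d)–(e): allowed.
(d)–(f): forbidden (ΔL).
(e)–(f): forbidden (parity).
Allowed pairs: 2 of 15.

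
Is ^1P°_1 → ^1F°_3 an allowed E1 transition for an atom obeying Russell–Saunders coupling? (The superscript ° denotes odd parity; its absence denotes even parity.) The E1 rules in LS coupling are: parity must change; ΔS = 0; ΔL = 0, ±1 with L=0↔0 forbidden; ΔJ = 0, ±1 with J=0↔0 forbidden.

forbidden

Parity must change: odd → odd — fails.
ΔS = 0: S: 0 → 0 — passes.
ΔL = 0, ±1 (not L=0↔0): L: 1 → 3, ΔL = +2 — fails.
ΔJ = 0, ±1 (not J=0↔0): J: 1 → 3, ΔJ = +2 — fails.
Rule(s) violated: parity, ΔL, ΔJ.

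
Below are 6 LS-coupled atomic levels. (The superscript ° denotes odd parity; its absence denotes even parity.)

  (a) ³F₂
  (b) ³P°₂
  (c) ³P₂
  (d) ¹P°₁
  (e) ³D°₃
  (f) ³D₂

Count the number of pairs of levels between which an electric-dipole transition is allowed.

5

(a)–(b): forbidden (ΔL).
(a)–(c): forbidden (parity, ΔL).
(a)–(d): forbidden (ΔS, ΔL).
(a)–(e): allowed.
(a)–(f): forbidden (parity).
(b)–(c): allowed.
(b)–(d): forbidden (parity, ΔS).
(b)–(e): forbidden (parity).
(b)–(f): allowed.
(c)–(d): forbidden (ΔS).
(c)–(e): allowed.
(c)–(f): forbidden (parity).
(d)–(e): forbidden (parity, ΔS, ΔJ).
(d)–(f): forbidden (ΔS).
(e)–(f): allowed.
Allowed pairs: 5 of 15.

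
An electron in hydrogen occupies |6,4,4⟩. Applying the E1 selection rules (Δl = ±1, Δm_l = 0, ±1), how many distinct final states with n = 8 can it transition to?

E1 requires Δl = ±1, so l_f ∈ {3, 5}; with 0 ≤ l_f ≤ n_f−1 = 7, the allowed l_f values are {3, 5}.
For l_f = 3: m_f ∈ {m_i−1, m_i, m_i+1} ∩ [−3, 3] = {3} → 1 state.
For l_f = 5: m_f ∈ {m_i−1, m_i, m_i+1} ∩ [−5, 5] = {3, 4, 5} → 3 states.
Total: 4.

4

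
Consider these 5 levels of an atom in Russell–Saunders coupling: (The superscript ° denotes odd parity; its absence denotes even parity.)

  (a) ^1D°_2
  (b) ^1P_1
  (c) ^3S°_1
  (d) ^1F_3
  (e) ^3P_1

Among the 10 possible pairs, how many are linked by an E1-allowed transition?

(a)–(b): allowed.
(a)–(c): forbidden (parity, ΔS, ΔL).
(a)–(d): allowed.
(a)–(e): forbidden (ΔS).
(b)–(c): forbidden (ΔS).
(b)–(d): forbidden (parity, ΔL, ΔJ).
(b)–(e): forbidden (parity, ΔS).
(c)–(d): forbidden (ΔS, ΔL, ΔJ).
(c)–(e): allowed.
(d)–(e): forbidden (parity, ΔS, ΔL, ΔJ).
Allowed pairs: 3 of 10.

3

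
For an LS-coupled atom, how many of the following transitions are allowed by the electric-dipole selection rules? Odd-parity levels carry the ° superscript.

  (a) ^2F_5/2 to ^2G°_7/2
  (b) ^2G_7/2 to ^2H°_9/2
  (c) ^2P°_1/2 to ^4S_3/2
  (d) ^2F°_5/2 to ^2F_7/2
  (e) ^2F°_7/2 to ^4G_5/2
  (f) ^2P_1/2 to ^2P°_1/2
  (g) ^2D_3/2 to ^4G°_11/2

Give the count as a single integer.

4

(a) allowed
(b) allowed
(c) forbidden (ΔS fails)
(d) allowed
(e) forbidden (ΔS fails)
(f) allowed
(g) forbidden (ΔS, ΔL, ΔJ fail)
Total allowed: 4 of 7.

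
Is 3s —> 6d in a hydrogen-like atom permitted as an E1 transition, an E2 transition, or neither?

Δl = 2 − 0 = +2; l_i + l_f = 2.
E1 (Δl = ±1): not satisfied.
E2 (Δl = 0,±2, l_i+l_f ≥ 2): satisfied.

E2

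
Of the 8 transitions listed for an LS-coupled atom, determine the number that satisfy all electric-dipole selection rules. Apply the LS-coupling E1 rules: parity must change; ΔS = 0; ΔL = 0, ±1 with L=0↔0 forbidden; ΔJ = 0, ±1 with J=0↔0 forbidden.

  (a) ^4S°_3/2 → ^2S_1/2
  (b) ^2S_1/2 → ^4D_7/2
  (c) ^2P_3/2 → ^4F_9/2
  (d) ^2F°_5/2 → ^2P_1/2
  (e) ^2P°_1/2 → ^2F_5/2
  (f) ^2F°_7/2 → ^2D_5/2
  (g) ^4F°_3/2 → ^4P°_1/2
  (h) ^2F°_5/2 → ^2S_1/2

1

(a) forbidden (ΔS, ΔL fail)
(b) forbidden (parity, ΔS, ΔL, ΔJ fail)
(c) forbidden (parity, ΔS, ΔL, ΔJ fail)
(d) forbidden (ΔL, ΔJ fail)
(e) forbidden (ΔL, ΔJ fail)
(f) allowed
(g) forbidden (parity, ΔL fail)
(h) forbidden (ΔL, ΔJ fail)
Total allowed: 1 of 8.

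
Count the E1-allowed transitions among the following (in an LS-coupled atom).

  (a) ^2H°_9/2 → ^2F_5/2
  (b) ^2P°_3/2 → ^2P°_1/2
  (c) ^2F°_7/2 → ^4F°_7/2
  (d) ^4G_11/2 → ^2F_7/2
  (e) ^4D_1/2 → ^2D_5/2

(a) forbidden (ΔL, ΔJ fail)
(b) forbidden (parity fails)
(c) forbidden (parity, ΔS fail)
(d) forbidden (parity, ΔS, ΔJ fail)
(e) forbidden (parity, ΔS, ΔJ fail)
Total allowed: 0 of 5.

0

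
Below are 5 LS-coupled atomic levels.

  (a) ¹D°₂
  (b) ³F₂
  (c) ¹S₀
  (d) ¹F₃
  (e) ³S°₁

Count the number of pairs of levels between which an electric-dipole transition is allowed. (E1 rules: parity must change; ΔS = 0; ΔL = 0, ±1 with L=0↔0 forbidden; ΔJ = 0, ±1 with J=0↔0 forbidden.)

1

(a)–(b): forbidden (ΔS).
(a)–(c): forbidden (ΔL, ΔJ).
(a)–(d): allowed.
(a)–(e): forbidden (parity, ΔS, ΔL).
(b)–(c): forbidden (parity, ΔS, ΔL, ΔJ).
(b)–(d): forbidden (parity, ΔS).
(b)–(e): forbidden (ΔL).
(c)–(d): forbidden (parity, ΔL, ΔJ).
(c)–(e): forbidden (ΔS, ΔL).
(d)–(e): forbidden (ΔS, ΔL, ΔJ).
Allowed pairs: 1 of 10.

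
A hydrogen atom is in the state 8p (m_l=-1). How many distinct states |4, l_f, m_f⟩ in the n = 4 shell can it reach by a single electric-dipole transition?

E1 requires Δl = ±1, so l_f ∈ {0, 2}; with 0 ≤ l_f ≤ n_f−1 = 3, the allowed l_f values are {0, 2}.
For l_f = 0: m_f ∈ {m_i−1, m_i, m_i+1} ∩ [−0, 0] = {0} → 1 state.
For l_f = 2: m_f ∈ {m_i−1, m_i, m_i+1} ∩ [−2, 2] = {-2, -1, 0} → 3 states.
Total: 4.

4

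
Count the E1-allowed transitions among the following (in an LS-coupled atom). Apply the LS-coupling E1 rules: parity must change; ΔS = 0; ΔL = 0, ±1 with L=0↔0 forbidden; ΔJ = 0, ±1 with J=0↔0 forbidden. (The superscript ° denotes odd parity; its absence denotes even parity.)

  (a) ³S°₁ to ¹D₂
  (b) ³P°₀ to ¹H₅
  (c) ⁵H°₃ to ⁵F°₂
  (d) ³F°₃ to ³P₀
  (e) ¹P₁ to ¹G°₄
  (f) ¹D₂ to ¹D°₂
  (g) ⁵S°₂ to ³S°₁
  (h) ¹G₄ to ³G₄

(a) forbidden (ΔS, ΔL fail)
(b) forbidden (ΔS, ΔL, ΔJ fail)
(c) forbidden (parity, ΔL fail)
(d) forbidden (ΔL, ΔJ fail)
(e) forbidden (ΔL, ΔJ fail)
(f) allowed
(g) forbidden (parity, ΔS, ΔL fail)
(h) forbidden (parity, ΔS fail)
Total allowed: 1 of 8.

1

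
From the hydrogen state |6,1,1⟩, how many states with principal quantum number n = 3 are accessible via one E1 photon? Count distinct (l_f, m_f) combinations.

E1 requires Δl = ±1, so l_f ∈ {0, 2}; with 0 ≤ l_f ≤ n_f−1 = 2, the allowed l_f values are {0, 2}.
For l_f = 0: m_f ∈ {m_i−1, m_i, m_i+1} ∩ [−0, 0] = {0} → 1 state.
For l_f = 2: m_f ∈ {m_i−1, m_i, m_i+1} ∩ [−2, 2] = {0, 1, 2} → 3 states.
Total: 4.

4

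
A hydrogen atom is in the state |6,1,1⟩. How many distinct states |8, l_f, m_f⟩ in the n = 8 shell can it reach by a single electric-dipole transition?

E1 requires Δl = ±1, so l_f ∈ {0, 2}; with 0 ≤ l_f ≤ n_f−1 = 7, the allowed l_f values are {0, 2}.
For l_f = 0: m_f ∈ {m_i−1, m_i, m_i+1} ∩ [−0, 0] = {0} → 1 state.
For l_f = 2: m_f ∈ {m_i−1, m_i, m_i+1} ∩ [−2, 2] = {0, 1, 2} → 3 states.
Total: 4.

4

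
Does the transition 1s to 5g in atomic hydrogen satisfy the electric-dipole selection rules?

forbidden

l: 0 → 4 (Δl = +4). Δl = ±1 fails.
The transition is electric-dipole forbidden.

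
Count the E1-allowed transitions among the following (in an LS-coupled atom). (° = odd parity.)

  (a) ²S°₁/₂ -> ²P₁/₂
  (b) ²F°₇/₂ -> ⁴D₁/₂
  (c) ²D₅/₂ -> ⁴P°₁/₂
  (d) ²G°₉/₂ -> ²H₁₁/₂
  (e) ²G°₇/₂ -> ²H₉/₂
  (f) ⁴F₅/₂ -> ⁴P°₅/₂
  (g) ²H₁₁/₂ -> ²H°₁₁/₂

4

(a) allowed
(b) forbidden (ΔS, ΔJ fail)
(c) forbidden (ΔS, ΔJ fail)
(d) allowed
(e) allowed
(f) forbidden (ΔL fails)
(g) allowed
Total allowed: 4 of 7.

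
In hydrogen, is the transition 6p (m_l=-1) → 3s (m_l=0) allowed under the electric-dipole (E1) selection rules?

allowed

l: 1 → 0 (Δl = -1). Δl = ±1 ok.
Δm_l = 0 − (-1) = +1. E1 requires Δm_l = 0, ±1: ok.
All E1 selection rules are satisfied.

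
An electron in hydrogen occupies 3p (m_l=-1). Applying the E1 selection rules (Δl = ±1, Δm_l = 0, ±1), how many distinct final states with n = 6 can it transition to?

4

E1 requires Δl = ±1, so l_f ∈ {0, 2}; with 0 ≤ l_f ≤ n_f−1 = 5, the allowed l_f values are {0, 2}.
For l_f = 0: m_f ∈ {m_i−1, m_i, m_i+1} ∩ [−0, 0] = {0} → 1 state.
For l_f = 2: m_f ∈ {m_i−1, m_i, m_i+1} ∩ [−2, 2] = {-2, -1, 0} → 3 states.
Total: 4.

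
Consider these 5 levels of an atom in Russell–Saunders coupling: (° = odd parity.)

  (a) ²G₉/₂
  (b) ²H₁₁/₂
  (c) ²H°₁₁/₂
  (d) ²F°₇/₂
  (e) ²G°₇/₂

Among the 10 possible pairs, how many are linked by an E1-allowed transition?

4

(a)–(b): forbidden (parity).
(a)–(c): allowed.
(a)–(d): allowed.
(a)–(e): allowed.
(b)–(c): allowed.
(b)–(d): forbidden (ΔL, ΔJ).
(b)–(e): forbidden (ΔJ).
(c)–(d): forbidden (parity, ΔL, ΔJ).
(c)–(e): forbidden (parity, ΔJ).
(d)–(e): forbidden (parity).
Allowed pairs: 4 of 10.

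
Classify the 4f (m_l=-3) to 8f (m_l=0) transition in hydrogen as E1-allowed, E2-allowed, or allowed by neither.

Δl = 3 − 3 = +0; l_i + l_f = 6.
Δm_l = +3.
E1 (Δl = ±1, |Δm_l| ≤ 1): not satisfied.
E2 (Δl = 0,±2, l_i+l_f ≥ 2, |Δm_l| ≤ 2): not satisfied.

neither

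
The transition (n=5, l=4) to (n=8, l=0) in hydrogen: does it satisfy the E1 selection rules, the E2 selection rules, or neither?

neither

Δl = 0 − 4 = -4; l_i + l_f = 4.
E1 (Δl = ±1): not satisfied.
E2 (Δl = 0,±2, l_i+l_f ≥ 2): not satisfied.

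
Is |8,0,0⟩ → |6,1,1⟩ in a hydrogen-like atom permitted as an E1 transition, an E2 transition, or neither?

E1

Δl = 1 − 0 = +1; l_i + l_f = 1.
Δm_l = +1.
E1 (Δl = ±1, |Δm_l| ≤ 1): satisfied.
E2 (Δl = 0,±2, l_i+l_f ≥ 2, |Δm_l| ≤ 2): not satisfied.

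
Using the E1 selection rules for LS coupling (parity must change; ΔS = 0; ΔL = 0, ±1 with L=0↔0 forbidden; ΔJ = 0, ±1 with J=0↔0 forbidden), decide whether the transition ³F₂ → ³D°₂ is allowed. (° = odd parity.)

Parity must change: even → odd — satisfied.
ΔS = 0: S: 1 → 1 — satisfied.
ΔL = 0, ±1 (not L=0↔0): L: 3 → 2, ΔL = -1 — satisfied.
ΔJ = 0, ±1 (not J=0↔0): J: 2 → 2, ΔJ = +0 — satisfied.
All four E1 rules are satisfied.

allowed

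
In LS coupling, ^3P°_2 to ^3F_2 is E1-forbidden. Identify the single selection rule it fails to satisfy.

the ΔL = 0, ±1 rule

Reading off the term symbols: S 1→1, L 1→3, J 2→2, parity odd→even.
Parity must change: odd → even — ✓.
ΔS = 0: S: 1 → 1 — ✓.
ΔL = 0, ±1 (not L=0↔0): L: 1 → 3, ΔL = +2 — ✗.
ΔJ = 0, ±1 (not J=0↔0): J: 2 → 2, ΔJ = +0 — ✓.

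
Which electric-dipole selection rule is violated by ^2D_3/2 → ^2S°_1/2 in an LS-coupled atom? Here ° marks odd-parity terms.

Reading off the term symbols: S 1/2→1/2, L 2→0, J 3/2→1/2, parity even→odd.
Parity must change: even → odd — ✓.
ΔJ = 0, ±1 (not J=0↔0): J: 3/2 → 1/2, ΔJ = -1 — ✓.
ΔL = 0, ±1 (not L=0↔0): L: 2 → 0, ΔL = -2 — ✗.
ΔS = 0: S: 1/2 → 1/2 — ✓.

the ΔL = 0, ±1 rule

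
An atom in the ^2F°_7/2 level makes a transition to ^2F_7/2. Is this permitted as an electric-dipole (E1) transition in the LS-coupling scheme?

Initial level: S=1/2, L=3, J=7/2, parity odd. Final level: S=1/2, L=3, J=7/2, parity even.
Parity must change: odd → even — satisfied.
ΔS = 0: S: 1/2 → 1/2 — satisfied.
ΔL = 0, ±1 (not L=0↔0): L: 3 → 3, ΔL = +0 — satisfied.
ΔJ = 0, ±1 (not J=0↔0): J: 7/2 → 7/2, ΔJ = +0 — satisfied.
All four E1 rules are satisfied.

allowed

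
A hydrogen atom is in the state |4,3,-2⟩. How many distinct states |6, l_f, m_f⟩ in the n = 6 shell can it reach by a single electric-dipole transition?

E1 requires Δl = ±1, so l_f ∈ {2, 4}; with 0 ≤ l_f ≤ n_f−1 = 5, the allowed l_f values are {2, 4}.
For l_f = 2: m_f ∈ {m_i−1, m_i, m_i+1} ∩ [−2, 2] = {-2, -1} → 2 states.
For l_f = 4: m_f ∈ {m_i−1, m_i, m_i+1} ∩ [−4, 4] = {-3, -2, -1} → 3 states.
Total: 5.

5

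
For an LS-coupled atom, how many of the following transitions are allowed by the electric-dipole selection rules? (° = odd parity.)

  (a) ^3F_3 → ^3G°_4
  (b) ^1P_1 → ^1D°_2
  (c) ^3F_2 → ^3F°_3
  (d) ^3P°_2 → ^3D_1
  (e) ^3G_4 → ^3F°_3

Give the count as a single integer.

5

(a) allowed
(b) allowed
(c) allowed
(d) allowed
(e) allowed
Total allowed: 5 of 5.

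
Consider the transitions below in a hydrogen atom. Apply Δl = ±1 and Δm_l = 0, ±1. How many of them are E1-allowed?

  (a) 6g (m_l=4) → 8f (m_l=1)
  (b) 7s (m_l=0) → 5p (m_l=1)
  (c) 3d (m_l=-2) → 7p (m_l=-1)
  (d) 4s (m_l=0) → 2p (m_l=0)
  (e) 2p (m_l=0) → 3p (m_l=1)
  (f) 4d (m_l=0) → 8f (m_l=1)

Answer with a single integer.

(a) forbidden — Δm_l = -3 (E1 requires Δm_l = 0, ±1)
(b) allowed
(c) allowed
(d) allowed
(e) forbidden — Δl = +0 (E1 requires Δl = ±1)
(f) allowed
Total allowed: 4 of 6.

4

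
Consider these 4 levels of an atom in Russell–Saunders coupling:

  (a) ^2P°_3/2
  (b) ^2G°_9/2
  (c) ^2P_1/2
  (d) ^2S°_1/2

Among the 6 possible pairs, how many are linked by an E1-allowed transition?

(a)–(b): forbidden (parity, ΔL, ΔJ).
(a)–(c): allowed.
(a)–(d): forbidden (parity).
(b)–(c): forbidden (ΔL, ΔJ).
(b)–(d): forbidden (parity, ΔL, ΔJ).
(c)–(d): allowed.
Allowed pairs: 2 of 6.

2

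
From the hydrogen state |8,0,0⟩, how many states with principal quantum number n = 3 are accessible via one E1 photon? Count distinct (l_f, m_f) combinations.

3

E1 requires Δl = ±1, so l_f ∈ {-1, 1}; with 0 ≤ l_f ≤ n_f−1 = 2, the allowed l_f values are {1}.
For l_f = 1: m_f ∈ {m_i−1, m_i, m_i+1} ∩ [−1, 1] = {-1, 0, 1} → 3 states.
Total: 3.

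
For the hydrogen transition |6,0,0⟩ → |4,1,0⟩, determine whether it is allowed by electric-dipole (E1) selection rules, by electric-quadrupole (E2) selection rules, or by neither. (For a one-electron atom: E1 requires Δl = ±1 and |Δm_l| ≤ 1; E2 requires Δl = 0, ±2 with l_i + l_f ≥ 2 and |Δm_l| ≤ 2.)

Δl = 1 − 0 = +1; l_i + l_f = 1.
Δm_l = +0.
E1 (Δl = ±1, |Δm_l| ≤ 1): satisfied.
E2 (Δl = 0,±2, l_i+l_f ≥ 2, |Δm_l| ≤ 2): not satisfied.

E1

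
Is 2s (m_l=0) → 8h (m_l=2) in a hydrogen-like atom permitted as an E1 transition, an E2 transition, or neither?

Δl = 5 − 0 = +5; l_i + l_f = 5.
Δm_l = +2.
E1 (Δl = ±1, |Δm_l| ≤ 1): not satisfied.
E2 (Δl = 0,±2, l_i+l_f ≥ 2, |Δm_l| ≤ 2): not satisfied.

neither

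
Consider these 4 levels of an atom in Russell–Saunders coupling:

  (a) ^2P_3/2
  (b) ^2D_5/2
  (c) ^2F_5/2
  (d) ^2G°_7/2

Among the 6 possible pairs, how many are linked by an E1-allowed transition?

(a)–(b): forbidden (parity).
(a)–(c): forbidden (parity, ΔL).
(a)–(d): forbidden (ΔL, ΔJ).
(b)–(c): forbidden (parity).
(b)–(d): forbidden (ΔL).
(c)–(d): allowed.
Allowed pairs: 1 of 6.

1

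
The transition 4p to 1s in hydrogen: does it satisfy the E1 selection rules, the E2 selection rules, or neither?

Δl = 0 − 1 = -1; l_i + l_f = 1.
E1 (Δl = ±1): satisfied.
E2 (Δl = 0,±2, l_i+l_f ≥ 2): not satisfied.

E1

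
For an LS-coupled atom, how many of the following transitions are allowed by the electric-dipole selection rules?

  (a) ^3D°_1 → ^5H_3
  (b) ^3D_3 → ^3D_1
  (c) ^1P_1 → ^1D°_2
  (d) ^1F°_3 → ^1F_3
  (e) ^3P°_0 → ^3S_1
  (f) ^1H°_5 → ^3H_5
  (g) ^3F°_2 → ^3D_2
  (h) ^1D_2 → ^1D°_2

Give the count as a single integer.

(a) forbidden (ΔS, ΔL, ΔJ fail)
(b) forbidden (parity, ΔJ fail)
(c) allowed
(d) allowed
(e) allowed
(f) forbidden (ΔS fails)
(g) allowed
(h) allowed
Total allowed: 5 of 8.

5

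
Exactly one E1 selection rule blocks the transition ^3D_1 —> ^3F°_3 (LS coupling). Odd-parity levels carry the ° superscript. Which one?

Reading off the term symbols: S 1→1, L 2→3, J 1→3, parity even→odd.
Parity must change: even → odd — passes.
ΔS = 0: S: 1 → 1 — passes.
ΔL = 0, ±1 (not L=0↔0): L: 2 → 3, ΔL = +1 — passes.
ΔJ = 0, ±1 (not J=0↔0): J: 1 → 3, ΔJ = +2 — fails.

the ΔJ = 0, ±1 rule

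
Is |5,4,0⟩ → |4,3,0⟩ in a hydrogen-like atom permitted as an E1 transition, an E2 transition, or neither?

E1

Δl = 3 − 4 = -1; l_i + l_f = 7.
Δm_l = +0.
E1 (Δl = ±1, |Δm_l| ≤ 1): satisfied.
E2 (Δl = 0,±2, l_i+l_f ≥ 2, |Δm_l| ≤ 2): not satisfied.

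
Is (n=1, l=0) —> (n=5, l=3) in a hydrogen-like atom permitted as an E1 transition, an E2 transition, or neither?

neither

Δl = 3 − 0 = +3; l_i + l_f = 3.
E1 (Δl = ±1): not satisfied.
E2 (Δl = 0,±2, l_i+l_f ≥ 2): not satisfied.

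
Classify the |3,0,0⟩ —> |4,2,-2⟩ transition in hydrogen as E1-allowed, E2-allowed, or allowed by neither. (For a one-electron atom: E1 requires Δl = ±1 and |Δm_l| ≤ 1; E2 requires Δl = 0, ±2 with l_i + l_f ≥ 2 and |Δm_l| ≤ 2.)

E2

Δl = 2 − 0 = +2; l_i + l_f = 2.
Δm_l = -2.
E1 (Δl = ±1, |Δm_l| ≤ 1): not satisfied.
E2 (Δl = 0,±2, l_i+l_f ≥ 2, |Δm_l| ≤ 2): satisfied.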